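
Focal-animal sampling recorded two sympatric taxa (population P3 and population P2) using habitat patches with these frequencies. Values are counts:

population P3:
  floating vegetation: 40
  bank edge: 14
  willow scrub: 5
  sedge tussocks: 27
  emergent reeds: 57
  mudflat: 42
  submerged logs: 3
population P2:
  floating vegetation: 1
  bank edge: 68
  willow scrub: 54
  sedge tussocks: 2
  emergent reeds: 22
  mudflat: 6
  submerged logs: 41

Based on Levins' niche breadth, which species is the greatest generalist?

Proportions for population P3 (n=188): 40/188=0.2128, 14/188=0.0745, 5/188=0.0266, 27/188=0.1436, 57/188=0.3032, 42/188=0.2234, 3/188=0.0160
Proportions for population P2 (n=194): 1/194=0.0052, 68/194=0.3505, 54/194=0.2784, 2/194=0.0103, 22/194=0.1134, 6/194=0.0309, 41/194=0.2113
Σp_P3ᵢ² = 0.2128² + 0.0745² + 0.0266² + 0.1436² + 0.3032² + 0.2234² + 0.0160² = 0.045284 + 0.005550 + 0.000708 + 0.020621 + 0.091930 + 0.049908 + 0.000256 = 0.214257
B_P3 = 1 / 0.214257 = 4.6673
Σp_P2ᵢ² = 0.0052² + 0.3505² + 0.2784² + 0.0103² + 0.1134² + 0.0309² + 0.2113² = 0.000027 + 0.122850 + 0.077507 + 0.000106 + 0.012860 + 0.000955 + 0.044648 = 0.258953
B_P2 = 1 / 0.258953 = 3.8617
Highest B → broadest niche (most generalist): population P3 (B = 4.67).

population P3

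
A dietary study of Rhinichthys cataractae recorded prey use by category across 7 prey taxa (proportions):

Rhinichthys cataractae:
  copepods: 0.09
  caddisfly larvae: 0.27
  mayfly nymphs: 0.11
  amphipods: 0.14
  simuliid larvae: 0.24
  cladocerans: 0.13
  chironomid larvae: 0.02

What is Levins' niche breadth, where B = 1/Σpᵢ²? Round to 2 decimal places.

Σpᵢ² = 0.09² + 0.27² + 0.11² + 0.14² + 0.24² + 0.13² + 0.02² = 0.0081 + 0.0729 + 0.0121 + 0.0196 + 0.0576 + 0.0169 + 0.0004 = 0.1876
B = 1 / 0.1876 = 5.3305

5.33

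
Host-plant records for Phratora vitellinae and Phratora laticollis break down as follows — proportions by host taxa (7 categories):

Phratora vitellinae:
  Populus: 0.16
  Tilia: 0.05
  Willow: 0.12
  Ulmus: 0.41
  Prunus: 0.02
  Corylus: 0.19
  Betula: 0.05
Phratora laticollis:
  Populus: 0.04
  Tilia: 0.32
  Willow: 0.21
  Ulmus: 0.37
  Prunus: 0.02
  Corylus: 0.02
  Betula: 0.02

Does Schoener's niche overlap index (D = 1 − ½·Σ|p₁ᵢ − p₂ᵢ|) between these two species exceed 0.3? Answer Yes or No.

Yes

Σ|p₁ᵢ − p₂ᵢ| = 0.12 + 0.27 + 0.09 + 0.04 + 0.00 + 0.17 + 0.03 = 0.72
D = 1 − ½ × 0.72 = 1 − 0.360 = 0.6400
D = 0.6400 > 0.3 → Yes.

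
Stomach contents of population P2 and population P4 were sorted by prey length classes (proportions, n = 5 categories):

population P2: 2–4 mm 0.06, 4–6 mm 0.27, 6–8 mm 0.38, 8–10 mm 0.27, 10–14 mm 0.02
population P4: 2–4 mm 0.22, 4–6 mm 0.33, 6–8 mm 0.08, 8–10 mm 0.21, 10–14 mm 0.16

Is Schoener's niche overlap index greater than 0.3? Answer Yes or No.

Σ|p₁ᵢ − p₂ᵢ| = 0.16 + 0.06 + 0.30 + 0.06 + 0.14 = 0.72
D = 1 − ½ × 0.72 = 1 − 0.360 = 0.6400
D = 0.6400 > 0.3 → Yes.

Yes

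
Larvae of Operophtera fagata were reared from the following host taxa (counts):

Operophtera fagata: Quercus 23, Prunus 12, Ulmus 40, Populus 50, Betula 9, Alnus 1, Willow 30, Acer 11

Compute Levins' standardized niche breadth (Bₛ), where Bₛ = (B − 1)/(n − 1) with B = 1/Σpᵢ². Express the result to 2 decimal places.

0.61

Proportions for Operophtera fagata (n=176): 23/176=0.1307, 12/176=0.0682, 40/176=0.2273, 50/176=0.2841, 9/176=0.0511, 1/176=0.0057, 30/176=0.1705, 11/176=0.0625
Σpᵢ² = 0.1307² + 0.0682² + 0.2273² + 0.2841² + 0.0511² + 0.0057² + 0.1705² + 0.0625² = 0.017082 + 0.004651 + 0.051665 + 0.080713 + 0.002611 + 0.000032 + 0.029070 + 0.003906 = 0.189730
B = 1 / 0.189730 = 5.2706
Bₛ = (B − 1)/(n − 1) = (5.2706 − 1)/(8 − 1) = 4.2706/7 = 0.6101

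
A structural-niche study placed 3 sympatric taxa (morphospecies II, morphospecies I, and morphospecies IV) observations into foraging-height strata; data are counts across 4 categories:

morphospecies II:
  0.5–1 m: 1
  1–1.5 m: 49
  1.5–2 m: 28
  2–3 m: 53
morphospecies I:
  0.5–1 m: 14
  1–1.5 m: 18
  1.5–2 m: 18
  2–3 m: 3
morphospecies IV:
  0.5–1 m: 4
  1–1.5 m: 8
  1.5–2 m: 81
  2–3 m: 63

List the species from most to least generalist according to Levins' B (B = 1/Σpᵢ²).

morphospecies I > morphospecies II > morphospecies IV

Proportions for morphospecies II (n=131): 1/131=0.0076, 49/131=0.3740, 28/131=0.2137, 53/131=0.4046
Proportions for morphospecies I (n=53): 14/53=0.2642, 18/53=0.3396, 18/53=0.3396, 3/53=0.0566
Proportions for morphospecies IV (n=156): 4/156=0.0256, 8/156=0.0513, 81/156=0.5192, 63/156=0.4038
Σp_IIᵢ² = 0.0076² + 0.3740² + 0.2137² + 0.4046² = 0.000058 + 0.139876 + 0.045668 + 0.163701 = 0.349303
B_II = 1 / 0.349303 = 2.8628
Σp_Iᵢ² = 0.2642² + 0.3396² + 0.3396² + 0.0566² = 0.069802 + 0.115328 + 0.115328 + 0.003204 = 0.303662
B_I = 1 / 0.303662 = 3.2931
Σp_IVᵢ² = 0.0256² + 0.0513² + 0.5192² + 0.4038² = 0.000655 + 0.002632 + 0.269569 + 0.163054 = 0.435910
B_IV = 1 / 0.435910 = 2.2941
Ranking by B (broadest → narrowest): morphospecies I (3.29) > morphospecies II (2.86) > morphospecies IV (2.29)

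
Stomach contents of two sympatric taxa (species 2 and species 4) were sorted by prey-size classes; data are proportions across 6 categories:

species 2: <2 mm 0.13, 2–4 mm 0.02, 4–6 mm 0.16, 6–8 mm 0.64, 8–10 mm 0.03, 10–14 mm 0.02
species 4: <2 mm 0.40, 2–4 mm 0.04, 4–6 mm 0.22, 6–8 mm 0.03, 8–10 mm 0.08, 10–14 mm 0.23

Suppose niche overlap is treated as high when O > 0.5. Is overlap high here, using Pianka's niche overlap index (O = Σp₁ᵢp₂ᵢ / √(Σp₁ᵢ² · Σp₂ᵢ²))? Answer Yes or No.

No

Σ p₁ᵢp₂ᵢ = 0.0520 + 0.0008 + 0.0352 + 0.0192 + 0.0024 + 0.0046 = 0.1142
Σp_1ᵢ² = 0.13² + 0.02² + 0.16² + 0.64² + 0.03² + 0.02² = 0.0169 + 0.0004 + 0.0256 + 0.4096 + 0.0009 + 0.0004 = 0.4538
Σp_2ᵢ² = 0.40² + 0.04² + 0.22² + 0.03² + 0.08² + 0.23² = 0.1600 + 0.0016 + 0.0484 + 0.0009 + 0.0064 + 0.0529 = 0.2702
O = 0.1142 / √(0.4538 × 0.2702) = 0.1142 / 0.35017 = 0.3261
O = 0.3261 < 0.5 → No.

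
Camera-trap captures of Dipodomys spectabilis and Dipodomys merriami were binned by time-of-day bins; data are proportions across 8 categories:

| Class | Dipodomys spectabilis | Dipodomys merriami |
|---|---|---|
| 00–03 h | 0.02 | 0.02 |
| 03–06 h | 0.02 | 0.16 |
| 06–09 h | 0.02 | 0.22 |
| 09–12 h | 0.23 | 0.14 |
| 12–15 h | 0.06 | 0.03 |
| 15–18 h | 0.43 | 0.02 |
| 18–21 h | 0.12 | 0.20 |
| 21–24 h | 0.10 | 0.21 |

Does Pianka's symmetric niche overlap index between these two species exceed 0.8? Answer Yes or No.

No

Σ p₁ᵢp₂ᵢ = 0.0004 + 0.0032 + 0.0044 + 0.0322 + 0.0018 + 0.0086 + 0.0240 + 0.0210 = 0.0956
Σp_1ᵢ² = 0.02² + 0.02² + 0.02² + 0.23² + 0.06² + 0.43² + 0.12² + 0.10² = 0.0004 + 0.0004 + 0.0004 + 0.0529 + 0.0036 + 0.1849 + 0.0144 + 0.0100 = 0.2670
Σp_2ᵢ² = 0.02² + 0.16² + 0.22² + 0.14² + 0.03² + 0.02² + 0.20² + 0.21² = 0.0004 + 0.0256 + 0.0484 + 0.0196 + 0.0009 + 0.0004 + 0.0400 + 0.0441 = 0.1794
O = 0.0956 / √(0.2670 × 0.1794) = 0.0956 / 0.21886 = 0.4368
O = 0.4368 < 0.8 → No.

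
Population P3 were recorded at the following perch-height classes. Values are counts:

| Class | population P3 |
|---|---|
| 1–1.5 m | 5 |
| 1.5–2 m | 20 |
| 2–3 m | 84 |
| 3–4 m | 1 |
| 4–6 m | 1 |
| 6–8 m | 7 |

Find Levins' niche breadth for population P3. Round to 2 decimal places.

Proportions for population P3 (n=118): 5/118=0.0424, 20/118=0.1695, 84/118=0.7119, 1/118=0.0085, 1/118=0.0085, 7/118=0.0593
Σpᵢ² = 0.0424² + 0.1695² + 0.7119² + 0.0085² + 0.0085² + 0.0593² = 0.001798 + 0.028730 + 0.506802 + 0.000072 + 0.000072 + 0.003516 = 0.540990
B = 1 / 0.540990 = 1.8485

1.85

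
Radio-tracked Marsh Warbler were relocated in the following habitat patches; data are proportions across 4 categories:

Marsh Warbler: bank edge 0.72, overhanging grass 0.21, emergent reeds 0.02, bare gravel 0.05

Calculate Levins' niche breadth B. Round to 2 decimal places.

Σpᵢ² = 0.72² + 0.21² + 0.02² + 0.05² = 0.5184 + 0.0441 + 0.0004 + 0.0025 = 0.5654
B = 1 / 0.5654 = 1.7687

1.77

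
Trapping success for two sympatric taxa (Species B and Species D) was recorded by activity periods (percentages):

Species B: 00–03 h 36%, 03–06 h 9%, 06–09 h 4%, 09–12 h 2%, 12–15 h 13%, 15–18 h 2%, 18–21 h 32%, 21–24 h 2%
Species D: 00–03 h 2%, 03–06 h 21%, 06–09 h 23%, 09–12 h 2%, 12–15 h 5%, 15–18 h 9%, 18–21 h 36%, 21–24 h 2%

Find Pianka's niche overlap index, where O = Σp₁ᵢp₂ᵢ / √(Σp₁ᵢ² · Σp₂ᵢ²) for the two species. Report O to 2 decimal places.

Convert percentages to proportions (divide by 100).
Σ p₁ᵢp₂ᵢ = 0.0072 + 0.0189 + 0.0092 + 0.0004 + 0.0065 + 0.0018 + 0.1152 + 0.0004 = 0.1596
Σp_1ᵢ² = 0.36² + 0.09² + 0.04² + 0.02² + 0.13² + 0.02² + 0.32² + 0.02² = 0.1296 + 0.0081 + 0.0016 + 0.0004 + 0.0169 + 0.0004 + 0.1024 + 0.0004 = 0.2598
Σp_2ᵢ² = 0.02² + 0.21² + 0.23² + 0.02² + 0.05² + 0.09² + 0.36² + 0.02² = 0.0004 + 0.0441 + 0.0529 + 0.0004 + 0.0025 + 0.0081 + 0.1296 + 0.0004 = 0.2384
O = 0.1596 / √(0.2598 × 0.2384) = 0.1596 / 0.24887 = 0.6413

0.64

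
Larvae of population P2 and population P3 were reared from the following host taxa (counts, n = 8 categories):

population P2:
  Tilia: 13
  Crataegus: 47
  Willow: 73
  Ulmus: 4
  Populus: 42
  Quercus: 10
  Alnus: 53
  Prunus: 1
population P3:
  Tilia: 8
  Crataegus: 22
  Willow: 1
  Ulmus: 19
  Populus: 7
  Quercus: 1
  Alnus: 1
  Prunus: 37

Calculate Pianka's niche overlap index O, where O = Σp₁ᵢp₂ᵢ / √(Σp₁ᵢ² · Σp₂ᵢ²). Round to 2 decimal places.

Proportions for population P2 (n=243): 13/243=0.0535, 47/243=0.1934, 73/243=0.3004, 4/243=0.0165, 42/243=0.1728, 10/243=0.0412, 53/243=0.2181, 1/243=0.0041
Proportions for population P3 (n=96): 8/96=0.0833, 22/96=0.2292, 1/96=0.0104, 19/96=0.1979, 7/96=0.0729, 1/96=0.0104, 1/96=0.0104, 37/96=0.3854
Σ p₁ᵢp₂ᵢ = 0.004457 + 0.044327 + 0.003124 + 0.003265 + 0.012597 + 0.000428 + 0.002268 + 0.001580 = 0.072046
Σp_1ᵢ² = 0.0535² + 0.1934² + 0.3004² + 0.0165² + 0.1728² + 0.0412² + 0.2181² + 0.0041² = 0.002862 + 0.037404 + 0.090240 + 0.000272 + 0.029860 + 0.001697 + 0.047568 + 0.000017 = 0.209920
Σp_2ᵢ² = 0.0833² + 0.2292² + 0.0104² + 0.1979² + 0.0729² + 0.0104² + 0.0104² + 0.3854² = 0.006939 + 0.052533 + 0.000108 + 0.039164 + 0.005314 + 0.000108 + 0.000108 + 0.148533 = 0.252807
O = 0.072046 / √(0.209920 × 0.252807) = 0.072046 / 0.2303676 = 0.3127

0.31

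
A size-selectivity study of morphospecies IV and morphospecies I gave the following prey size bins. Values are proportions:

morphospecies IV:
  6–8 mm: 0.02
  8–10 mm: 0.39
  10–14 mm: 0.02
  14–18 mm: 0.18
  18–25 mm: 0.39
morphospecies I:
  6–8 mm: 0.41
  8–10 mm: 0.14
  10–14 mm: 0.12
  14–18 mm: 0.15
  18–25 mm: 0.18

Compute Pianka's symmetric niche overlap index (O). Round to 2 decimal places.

Σ p₁ᵢp₂ᵢ = 0.0082 + 0.0546 + 0.0024 + 0.0270 + 0.0702 = 0.1624
Σp_1ᵢ² = 0.02² + 0.39² + 0.02² + 0.18² + 0.39² = 0.0004 + 0.1521 + 0.0004 + 0.0324 + 0.1521 = 0.3374
Σp_2ᵢ² = 0.41² + 0.14² + 0.12² + 0.15² + 0.18² = 0.1681 + 0.0196 + 0.0144 + 0.0225 + 0.0324 = 0.2570
O = 0.1624 / √(0.3374 × 0.2570) = 0.1624 / 0.29447 = 0.5515

0.55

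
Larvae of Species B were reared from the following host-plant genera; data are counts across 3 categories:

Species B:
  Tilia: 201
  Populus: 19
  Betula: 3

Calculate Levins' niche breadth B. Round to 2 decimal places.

1.22

Proportions for Species B (n=223): 201/223=0.9013, 19/223=0.0852, 3/223=0.0135
Σpᵢ² = 0.9013² + 0.0852² + 0.0135² = 0.812342 + 0.007259 + 0.000182 = 0.819783
B = 1 / 0.819783 = 1.2198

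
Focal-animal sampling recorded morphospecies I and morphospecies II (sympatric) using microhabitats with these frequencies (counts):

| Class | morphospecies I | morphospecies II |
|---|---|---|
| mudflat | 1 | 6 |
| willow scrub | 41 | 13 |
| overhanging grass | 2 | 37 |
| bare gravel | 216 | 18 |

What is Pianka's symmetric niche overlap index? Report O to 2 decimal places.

0.47

Proportions for morphospecies I (n=260): 1/260=0.0038, 41/260=0.1577, 2/260=0.0077, 216/260=0.8308
Proportions for morphospecies II (n=74): 6/74=0.0811, 13/74=0.1757, 37/74=0.5000, 18/74=0.2432
Σ p₁ᵢp₂ᵢ = 0.000308 + 0.027708 + 0.003850 + 0.202051 = 0.233917
Σp_1ᵢ² = 0.0038² + 0.1577² + 0.0077² + 0.8308² = 0.000014 + 0.024869 + 0.000059 + 0.690229 = 0.715171
Σp_2ᵢ² = 0.0811² + 0.1757² + 0.5000² + 0.2432² = 0.006577 + 0.030870 + 0.250000 + 0.059146 = 0.346593
O = 0.233917 / √(0.715171 × 0.346593) = 0.233917 / 0.4978687 = 0.4698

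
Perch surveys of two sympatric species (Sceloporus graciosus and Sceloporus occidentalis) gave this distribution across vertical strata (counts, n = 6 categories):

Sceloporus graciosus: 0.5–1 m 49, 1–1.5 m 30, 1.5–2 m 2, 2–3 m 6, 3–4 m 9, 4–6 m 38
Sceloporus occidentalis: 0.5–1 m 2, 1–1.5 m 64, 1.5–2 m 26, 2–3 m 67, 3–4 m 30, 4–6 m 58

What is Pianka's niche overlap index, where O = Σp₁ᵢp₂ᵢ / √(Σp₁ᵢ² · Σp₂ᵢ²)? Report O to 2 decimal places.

Proportions for Sceloporus graciosus (n=134): 49/134=0.3657, 30/134=0.2239, 2/134=0.0149, 6/134=0.0448, 9/134=0.0672, 38/134=0.2836
Proportions for Sceloporus occidentalis (n=247): 2/247=0.0081, 64/247=0.2591, 26/247=0.1053, 67/247=0.2713, 30/247=0.1215, 58/247=0.2348
Σ p₁ᵢp₂ᵢ = 0.002962 + 0.058012 + 0.001569 + 0.012154 + 0.008165 + 0.066589 = 0.149451
Σp_1ᵢ² = 0.3657² + 0.2239² + 0.0149² + 0.0448² + 0.0672² + 0.2836² = 0.133736 + 0.050131 + 0.000222 + 0.002007 + 0.004516 + 0.080429 = 0.271041
Σp_2ᵢ² = 0.0081² + 0.2591² + 0.1053² + 0.2713² + 0.1215² + 0.2348² = 0.000066 + 0.067133 + 0.011088 + 0.073604 + 0.014762 + 0.055131 = 0.221784
O = 0.149451 / √(0.271041 × 0.221784) = 0.149451 / 0.2451786 = 0.6096

0.61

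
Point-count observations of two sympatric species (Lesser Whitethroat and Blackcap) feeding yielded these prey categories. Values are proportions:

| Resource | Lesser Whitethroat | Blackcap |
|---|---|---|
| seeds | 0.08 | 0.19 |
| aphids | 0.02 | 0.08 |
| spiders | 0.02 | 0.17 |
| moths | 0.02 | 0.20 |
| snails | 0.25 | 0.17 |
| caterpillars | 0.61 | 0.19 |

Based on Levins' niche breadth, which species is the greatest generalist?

Blackcap

Σp_Whitᵢ² = 0.08² + 0.02² + 0.02² + 0.02² + 0.25² + 0.61² = 0.0064 + 0.0004 + 0.0004 + 0.0004 + 0.0625 + 0.3721 = 0.4422
B_Whit = 1 / 0.4422 = 2.2614
Σp_Blacᵢ² = 0.19² + 0.08² + 0.17² + 0.20² + 0.17² + 0.19² = 0.0361 + 0.0064 + 0.0289 + 0.0400 + 0.0289 + 0.0361 = 0.1764
B_Blac = 1 / 0.1764 = 5.6689
Highest B → broadest niche (most generalist): Blackcap (B = 5.67).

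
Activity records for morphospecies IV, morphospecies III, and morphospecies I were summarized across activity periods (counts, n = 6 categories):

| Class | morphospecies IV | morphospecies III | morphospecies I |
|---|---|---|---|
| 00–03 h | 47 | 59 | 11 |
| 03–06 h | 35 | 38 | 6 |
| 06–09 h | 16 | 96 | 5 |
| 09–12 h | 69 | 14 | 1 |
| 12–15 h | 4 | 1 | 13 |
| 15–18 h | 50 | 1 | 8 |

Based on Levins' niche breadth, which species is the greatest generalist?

morphospecies I

Proportions for morphospecies IV (n=221): 47/221=0.2127, 35/221=0.1584, 16/221=0.0724, 69/221=0.3122, 4/221=0.0181, 50/221=0.2262
Proportions for morphospecies III (n=209): 59/209=0.2823, 38/209=0.1818, 96/209=0.4593, 14/209=0.0670, 1/209=0.0048, 1/209=0.0048
Proportions for morphospecies I (n=44): 11/44=0.2500, 6/44=0.1364, 5/44=0.1136, 1/44=0.0227, 13/44=0.2955, 8/44=0.1818
Σp_IVᵢ² = 0.2127² + 0.1584² + 0.0724² + 0.3122² + 0.0181² + 0.2262² = 0.045241 + 0.025091 + 0.005242 + 0.097469 + 0.000328 + 0.051166 = 0.224537
B_IV = 1 / 0.224537 = 4.4536
Σp_IIIᵢ² = 0.2823² + 0.1818² + 0.4593² + 0.0670² + 0.0048² + 0.0048² = 0.079693 + 0.033051 + 0.210956 + 0.004489 + 0.000023 + 0.000023 = 0.328235
B_III = 1 / 0.328235 = 3.0466
Σp_Iᵢ² = 0.2500² + 0.1364² + 0.1136² + 0.0227² + 0.2955² + 0.1818² = 0.062500 + 0.018605 + 0.012905 + 0.000515 + 0.087320 + 0.033051 = 0.214896
B_I = 1 / 0.214896 = 4.6534
Highest B → broadest niche (most generalist): morphospecies I (B = 4.65).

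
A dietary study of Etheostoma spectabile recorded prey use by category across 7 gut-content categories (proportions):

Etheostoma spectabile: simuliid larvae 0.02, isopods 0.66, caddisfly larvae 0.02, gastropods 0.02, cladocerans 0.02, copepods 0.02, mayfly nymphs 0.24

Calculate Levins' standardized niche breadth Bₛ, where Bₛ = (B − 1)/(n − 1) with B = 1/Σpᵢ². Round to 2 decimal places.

0.17

Σpᵢ² = 0.02² + 0.66² + 0.02² + 0.02² + 0.02² + 0.02² + 0.24² = 0.0004 + 0.4356 + 0.0004 + 0.0004 + 0.0004 + 0.0004 + 0.0576 = 0.4952
B = 1 / 0.4952 = 2.0194
Bₛ = (B − 1)/(n − 1) = (2.0194 − 1)/(7 − 1) = 1.0194/6 = 0.1699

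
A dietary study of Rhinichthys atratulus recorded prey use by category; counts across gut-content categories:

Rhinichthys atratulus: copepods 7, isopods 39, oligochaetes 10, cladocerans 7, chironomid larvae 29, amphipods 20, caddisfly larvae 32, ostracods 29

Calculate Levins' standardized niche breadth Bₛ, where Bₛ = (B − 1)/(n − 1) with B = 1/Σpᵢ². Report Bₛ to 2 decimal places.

0.74

Proportions for Rhinichthys atratulus (n=173): 7/173=0.0405, 39/173=0.2254, 10/173=0.0578, 7/173=0.0405, 29/173=0.1676, 20/173=0.1156, 32/173=0.1850, 29/173=0.1676
Σpᵢ² = 0.0405² + 0.2254² + 0.0578² + 0.0405² + 0.1676² + 0.1156² + 0.1850² + 0.1676² = 0.001640 + 0.050805 + 0.003341 + 0.001640 + 0.028090 + 0.013363 + 0.034225 + 0.028090 = 0.161194
B = 1 / 0.161194 = 6.2037
Bₛ = (B − 1)/(n − 1) = (6.2037 − 1)/(8 − 1) = 5.2037/7 = 0.7434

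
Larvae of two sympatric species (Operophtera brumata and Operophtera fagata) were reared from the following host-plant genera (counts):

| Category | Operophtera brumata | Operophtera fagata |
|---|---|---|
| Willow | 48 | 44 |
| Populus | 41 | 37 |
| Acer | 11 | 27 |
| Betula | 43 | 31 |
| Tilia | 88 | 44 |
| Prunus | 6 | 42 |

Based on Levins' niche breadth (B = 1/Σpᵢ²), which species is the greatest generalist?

Operophtera fagata

Proportions for Operophtera brumata (n=237): 48/237=0.2025, 41/237=0.1730, 11/237=0.0464, 43/237=0.1814, 88/237=0.3713, 6/237=0.0253
Proportions for Operophtera fagata (n=225): 44/225=0.1956, 37/225=0.1644, 27/225=0.1200, 31/225=0.1378, 44/225=0.1956, 42/225=0.1867
Σp_brumᵢ² = 0.2025² + 0.1730² + 0.0464² + 0.1814² + 0.3713² + 0.0253² = 0.041006 + 0.029929 + 0.002153 + 0.032906 + 0.137864 + 0.000640 = 0.244498
B_brum = 1 / 0.244498 = 4.0900
Σp_fagaᵢ² = 0.1956² + 0.1644² + 0.1200² + 0.1378² + 0.1956² + 0.1867² = 0.038259 + 0.027027 + 0.014400 + 0.018989 + 0.038259 + 0.034857 = 0.171791
B_faga = 1 / 0.171791 = 5.8210
Highest B → broadest niche (most generalist): Operophtera fagata (B = 5.82).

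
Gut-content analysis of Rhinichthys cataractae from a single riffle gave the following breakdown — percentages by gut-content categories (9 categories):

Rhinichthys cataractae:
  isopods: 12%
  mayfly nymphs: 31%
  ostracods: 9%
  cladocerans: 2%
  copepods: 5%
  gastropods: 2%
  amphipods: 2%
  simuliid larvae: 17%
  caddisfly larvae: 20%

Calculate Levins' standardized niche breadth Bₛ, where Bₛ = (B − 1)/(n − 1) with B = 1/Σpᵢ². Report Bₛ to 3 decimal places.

Convert percentages to proportions (divide by 100).
Σpᵢ² = 0.12² + 0.31² + 0.09² + 0.02² + 0.05² + 0.02² + 0.02² + 0.17² + 0.20² = 0.0144 + 0.0961 + 0.0081 + 0.0004 + 0.0025 + 0.0004 + 0.0004 + 0.0289 + 0.0400 = 0.1912
B = 1 / 0.1912 = 5.23013
Bₛ = (B − 1)/(n − 1) = (5.23013 − 1)/(9 − 1) = 4.23013/8 = 0.52877

0.529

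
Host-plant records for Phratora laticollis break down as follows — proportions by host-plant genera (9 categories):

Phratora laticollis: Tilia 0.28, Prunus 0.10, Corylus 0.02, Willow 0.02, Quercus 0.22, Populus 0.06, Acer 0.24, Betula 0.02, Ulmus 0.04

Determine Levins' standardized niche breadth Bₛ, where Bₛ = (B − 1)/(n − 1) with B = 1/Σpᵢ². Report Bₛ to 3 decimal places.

0.498

Σpᵢ² = 0.28² + 0.10² + 0.02² + 0.02² + 0.22² + 0.06² + 0.24² + 0.02² + 0.04² = 0.0784 + 0.0100 + 0.0004 + 0.0004 + 0.0484 + 0.0036 + 0.0576 + 0.0004 + 0.0016 = 0.2008
B = 1 / 0.2008 = 4.98008
Bₛ = (B − 1)/(n − 1) = (4.98008 − 1)/(9 − 1) = 3.98008/8 = 0.49751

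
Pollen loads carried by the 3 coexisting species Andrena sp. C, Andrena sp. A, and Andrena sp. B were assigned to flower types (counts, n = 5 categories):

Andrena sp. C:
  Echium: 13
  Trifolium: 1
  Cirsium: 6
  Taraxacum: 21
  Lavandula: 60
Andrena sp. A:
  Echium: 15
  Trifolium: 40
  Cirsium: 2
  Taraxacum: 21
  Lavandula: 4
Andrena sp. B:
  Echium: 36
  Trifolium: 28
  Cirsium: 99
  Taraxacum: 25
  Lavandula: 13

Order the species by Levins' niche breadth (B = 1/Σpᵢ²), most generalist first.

Proportions for Andrena sp. C (n=101): 13/101=0.1287, 1/101=0.0099, 6/101=0.0594, 21/101=0.2079, 60/101=0.5941
Proportions for Andrena sp. A (n=82): 15/82=0.1829, 40/82=0.4878, 2/82=0.0244, 21/82=0.2561, 4/82=0.0488
Proportions for Andrena sp. B (n=201): 36/201=0.1791, 28/201=0.1393, 99/201=0.4925, 25/201=0.1244, 13/201=0.0647
Σp_Cᵢ² = 0.1287² + 0.0099² + 0.0594² + 0.2079² + 0.5941² = 0.016564 + 0.000098 + 0.003528 + 0.043222 + 0.352955 = 0.416367
B_C = 1 / 0.416367 = 2.4017
Σp_Aᵢ² = 0.1829² + 0.4878² + 0.0244² + 0.2561² + 0.0488² = 0.033452 + 0.237949 + 0.000595 + 0.065587 + 0.002381 = 0.339964
B_A = 1 / 0.339964 = 2.9415
Σp_Bᵢ² = 0.1791² + 0.1393² + 0.4925² + 0.1244² + 0.0647² = 0.032077 + 0.019404 + 0.242556 + 0.015475 + 0.004186 = 0.313698
B_B = 1 / 0.313698 = 3.1878
Ranking by B (broadest → narrowest): Andrena sp. B (3.19) > Andrena sp. A (2.94) > Andrena sp. C (2.40)

Andrena sp. B > Andrena sp. A > Andrena sp. C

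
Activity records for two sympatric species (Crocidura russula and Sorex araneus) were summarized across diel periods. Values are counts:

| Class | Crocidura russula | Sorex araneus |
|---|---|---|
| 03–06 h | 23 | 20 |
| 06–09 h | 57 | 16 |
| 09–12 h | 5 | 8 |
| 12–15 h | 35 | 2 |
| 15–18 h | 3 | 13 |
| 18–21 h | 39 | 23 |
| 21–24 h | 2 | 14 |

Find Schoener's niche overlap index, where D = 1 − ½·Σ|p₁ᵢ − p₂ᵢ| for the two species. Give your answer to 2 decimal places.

0.63

Proportions for Crocidura russula (n=164): 23/164=0.1402, 57/164=0.3476, 5/164=0.0305, 35/164=0.2134, 3/164=0.0183, 39/164=0.2378, 2/164=0.0122
Proportions for Sorex araneus (n=96): 20/96=0.2083, 16/96=0.1667, 8/96=0.0833, 2/96=0.0208, 13/96=0.1354, 23/96=0.2396, 14/96=0.1458
Σ|p₁ᵢ − p₂ᵢ| = 0.0681 + 0.1809 + 0.0528 + 0.1926 + 0.1171 + 0.0018 + 0.1336 = 0.7469
D = 1 − ½ × 0.7469 = 1 − 0.37345 = 0.62655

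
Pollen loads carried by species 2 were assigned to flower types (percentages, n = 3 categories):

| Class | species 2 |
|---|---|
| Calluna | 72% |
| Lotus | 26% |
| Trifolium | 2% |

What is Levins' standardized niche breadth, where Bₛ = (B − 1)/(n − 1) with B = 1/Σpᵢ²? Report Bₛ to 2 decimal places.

0.35

Convert percentages to proportions (divide by 100).
Σpᵢ² = 0.72² + 0.26² + 0.02² = 0.5184 + 0.0676 + 0.0004 = 0.5864
B = 1 / 0.5864 = 1.7053
Bₛ = (B − 1)/(n − 1) = (1.7053 − 1)/(3 − 1) = 0.7053/2 = 0.3527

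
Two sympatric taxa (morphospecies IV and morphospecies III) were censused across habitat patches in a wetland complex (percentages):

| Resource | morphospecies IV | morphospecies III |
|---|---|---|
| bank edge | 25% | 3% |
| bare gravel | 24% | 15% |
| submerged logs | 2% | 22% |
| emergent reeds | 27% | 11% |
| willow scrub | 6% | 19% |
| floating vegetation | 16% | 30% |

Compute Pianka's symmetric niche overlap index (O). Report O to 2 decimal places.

Convert percentages to proportions (divide by 100).
Σ p₁ᵢp₂ᵢ = 0.0075 + 0.0360 + 0.0044 + 0.0297 + 0.0114 + 0.0480 = 0.1370
Σp_1ᵢ² = 0.25² + 0.24² + 0.02² + 0.27² + 0.06² + 0.16² = 0.0625 + 0.0576 + 0.0004 + 0.0729 + 0.0036 + 0.0256 = 0.2226
Σp_2ᵢ² = 0.03² + 0.15² + 0.22² + 0.11² + 0.19² + 0.30² = 0.0009 + 0.0225 + 0.0484 + 0.0121 + 0.0361 + 0.0900 = 0.2100
O = 0.1370 / √(0.2226 × 0.2100) = 0.1370 / 0.21621 = 0.6336

0.63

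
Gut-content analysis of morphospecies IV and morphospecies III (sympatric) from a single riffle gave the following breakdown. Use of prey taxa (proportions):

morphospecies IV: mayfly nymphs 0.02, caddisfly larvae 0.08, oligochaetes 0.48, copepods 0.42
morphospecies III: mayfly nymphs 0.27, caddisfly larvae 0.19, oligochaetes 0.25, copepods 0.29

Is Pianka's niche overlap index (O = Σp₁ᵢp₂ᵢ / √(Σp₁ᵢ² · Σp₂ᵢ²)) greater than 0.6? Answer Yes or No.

Yes

Σ p₁ᵢp₂ᵢ = 0.0054 + 0.0152 + 0.1200 + 0.1218 = 0.2624
Σp_1ᵢ² = 0.02² + 0.08² + 0.48² + 0.42² = 0.0004 + 0.0064 + 0.2304 + 0.1764 = 0.4136
Σp_2ᵢ² = 0.27² + 0.19² + 0.25² + 0.29² = 0.0729 + 0.0361 + 0.0625 + 0.0841 = 0.2556
O = 0.2624 / √(0.4136 × 0.2556) = 0.2624 / 0.32514 = 0.8070
O = 0.8070 > 0.6 → Yes.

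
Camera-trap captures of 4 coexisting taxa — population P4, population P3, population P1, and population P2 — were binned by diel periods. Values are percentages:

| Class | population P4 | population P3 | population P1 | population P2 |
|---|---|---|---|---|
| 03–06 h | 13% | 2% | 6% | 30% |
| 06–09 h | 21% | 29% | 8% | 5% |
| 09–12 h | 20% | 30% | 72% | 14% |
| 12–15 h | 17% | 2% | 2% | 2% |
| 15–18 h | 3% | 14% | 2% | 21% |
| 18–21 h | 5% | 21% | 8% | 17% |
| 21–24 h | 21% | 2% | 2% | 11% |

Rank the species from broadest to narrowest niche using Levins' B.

population P4 > population P2 > population P3 > population P1

Convert percentages to proportions (divide by 100).
Σp_P4ᵢ² = 0.13² + 0.21² + 0.20² + 0.17² + 0.03² + 0.05² + 0.21² = 0.0169 + 0.0441 + 0.0400 + 0.0289 + 0.0009 + 0.0025 + 0.0441 = 0.1774
B_P4 = 1 / 0.1774 = 5.6370
Σp_P3ᵢ² = 0.02² + 0.29² + 0.30² + 0.02² + 0.14² + 0.21² + 0.02² = 0.0004 + 0.0841 + 0.0900 + 0.0004 + 0.0196 + 0.0441 + 0.0004 = 0.2390
B_P3 = 1 / 0.2390 = 4.1841
Σp_P1ᵢ² = 0.06² + 0.08² + 0.72² + 0.02² + 0.02² + 0.08² + 0.02² = 0.0036 + 0.0064 + 0.5184 + 0.0004 + 0.0004 + 0.0064 + 0.0004 = 0.5360
B_P1 = 1 / 0.5360 = 1.8657
Σp_P2ᵢ² = 0.30² + 0.05² + 0.14² + 0.02² + 0.21² + 0.17² + 0.11² = 0.0900 + 0.0025 + 0.0196 + 0.0004 + 0.0441 + 0.0289 + 0.0121 = 0.1976
B_P2 = 1 / 0.1976 = 5.0607
Ranking by B (broadest → narrowest): population P4 (5.64) > population P2 (5.06) > population P3 (4.18) > population P1 (1.87)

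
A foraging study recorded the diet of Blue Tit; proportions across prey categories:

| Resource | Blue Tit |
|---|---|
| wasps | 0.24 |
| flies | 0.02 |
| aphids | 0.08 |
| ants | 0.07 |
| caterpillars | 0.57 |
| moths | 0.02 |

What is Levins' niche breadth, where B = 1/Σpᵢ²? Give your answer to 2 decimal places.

Σpᵢ² = 0.24² + 0.02² + 0.08² + 0.07² + 0.57² + 0.02² = 0.0576 + 0.0004 + 0.0064 + 0.0049 + 0.3249 + 0.0004 = 0.3946
B = 1 / 0.3946 = 2.5342

2.53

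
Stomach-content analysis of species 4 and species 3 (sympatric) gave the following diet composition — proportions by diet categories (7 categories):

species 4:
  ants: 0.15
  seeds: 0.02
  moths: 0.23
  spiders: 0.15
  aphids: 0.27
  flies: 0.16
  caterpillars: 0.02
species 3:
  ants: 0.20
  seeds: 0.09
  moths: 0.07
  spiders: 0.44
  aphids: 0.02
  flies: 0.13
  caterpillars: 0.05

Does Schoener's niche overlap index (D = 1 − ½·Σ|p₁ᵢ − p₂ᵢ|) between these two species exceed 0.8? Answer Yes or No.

Σ|p₁ᵢ − p₂ᵢ| = 0.05 + 0.07 + 0.16 + 0.29 + 0.25 + 0.03 + 0.03 = 0.88
D = 1 − ½ × 0.88 = 1 − 0.440 = 0.5600
D = 0.5600 < 0.8 → No.

No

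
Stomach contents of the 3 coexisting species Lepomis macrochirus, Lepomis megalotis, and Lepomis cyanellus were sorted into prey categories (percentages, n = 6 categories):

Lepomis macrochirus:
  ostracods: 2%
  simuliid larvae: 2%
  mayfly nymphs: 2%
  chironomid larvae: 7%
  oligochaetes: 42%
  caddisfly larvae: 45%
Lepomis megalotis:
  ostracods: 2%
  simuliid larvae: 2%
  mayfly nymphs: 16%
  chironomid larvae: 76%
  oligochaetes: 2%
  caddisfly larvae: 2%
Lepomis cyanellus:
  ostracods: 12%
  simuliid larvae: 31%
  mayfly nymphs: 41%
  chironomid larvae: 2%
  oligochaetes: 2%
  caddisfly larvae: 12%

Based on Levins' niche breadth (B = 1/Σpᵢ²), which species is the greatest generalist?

Lepomis cyanellus

Convert percentages to proportions (divide by 100).
Σp_macrᵢ² = 0.02² + 0.02² + 0.02² + 0.07² + 0.42² + 0.45² = 0.0004 + 0.0004 + 0.0004 + 0.0049 + 0.1764 + 0.2025 = 0.3850
B_macr = 1 / 0.3850 = 2.5974
Σp_megaᵢ² = 0.02² + 0.02² + 0.16² + 0.76² + 0.02² + 0.02² = 0.0004 + 0.0004 + 0.0256 + 0.5776 + 0.0004 + 0.0004 = 0.6048
B_mega = 1 / 0.6048 = 1.6534
Σp_cyanᵢ² = 0.12² + 0.31² + 0.41² + 0.02² + 0.02² + 0.12² = 0.0144 + 0.0961 + 0.1681 + 0.0004 + 0.0004 + 0.0144 = 0.2938
B_cyan = 1 / 0.2938 = 3.4037
Highest B → broadest niche (most generalist): Lepomis cyanellus (B = 3.40).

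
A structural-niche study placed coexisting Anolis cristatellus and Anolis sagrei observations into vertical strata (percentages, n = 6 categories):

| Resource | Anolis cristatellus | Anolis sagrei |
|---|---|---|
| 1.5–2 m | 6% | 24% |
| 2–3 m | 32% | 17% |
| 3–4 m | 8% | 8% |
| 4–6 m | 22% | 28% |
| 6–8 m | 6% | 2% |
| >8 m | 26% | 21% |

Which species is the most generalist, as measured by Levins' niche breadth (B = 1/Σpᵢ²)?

Convert percentages to proportions (divide by 100).
Σp_crisᵢ² = 0.06² + 0.32² + 0.08² + 0.22² + 0.06² + 0.26² = 0.0036 + 0.1024 + 0.0064 + 0.0484 + 0.0036 + 0.0676 = 0.2320
B_cris = 1 / 0.2320 = 4.3103
Σp_sagrᵢ² = 0.24² + 0.17² + 0.08² + 0.28² + 0.02² + 0.21² = 0.0576 + 0.0289 + 0.0064 + 0.0784 + 0.0004 + 0.0441 = 0.2158
B_sagr = 1 / 0.2158 = 4.6339
Highest B → broadest niche (most generalist): Anolis sagrei (B = 4.63).

Anolis sagrei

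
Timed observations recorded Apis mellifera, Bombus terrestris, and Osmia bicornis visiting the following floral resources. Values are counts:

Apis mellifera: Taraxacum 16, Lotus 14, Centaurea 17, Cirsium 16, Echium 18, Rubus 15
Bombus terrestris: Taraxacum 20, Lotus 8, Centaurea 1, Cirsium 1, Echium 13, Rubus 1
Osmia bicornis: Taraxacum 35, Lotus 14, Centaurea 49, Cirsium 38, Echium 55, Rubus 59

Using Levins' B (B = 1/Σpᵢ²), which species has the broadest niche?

Apis mellifera

Proportions for Apis mellifera (n=96): 16/96=0.1667, 14/96=0.1458, 17/96=0.1771, 16/96=0.1667, 18/96=0.1875, 15/96=0.1563
Proportions for Bombus terrestris (n=44): 20/44=0.4545, 8/44=0.1818, 1/44=0.0227, 1/44=0.0227, 13/44=0.2955, 1/44=0.0227
Proportions for Osmia bicornis (n=250): 35/250=0.1400, 14/250=0.0560, 49/250=0.1960, 38/250=0.1520, 55/250=0.2200, 59/250=0.2360
Σp_mellᵢ² = 0.1667² + 0.1458² + 0.1771² + 0.1667² + 0.1875² + 0.1563² = 0.027789 + 0.021258 + 0.031364 + 0.027789 + 0.035156 + 0.024430 = 0.167786
B_mell = 1 / 0.167786 = 5.9600
Σp_terrᵢ² = 0.4545² + 0.1818² + 0.0227² + 0.0227² + 0.2955² + 0.0227² = 0.206570 + 0.033051 + 0.000515 + 0.000515 + 0.087320 + 0.000515 = 0.328486
B_terr = 1 / 0.328486 = 3.0443
Σp_bicoᵢ² = 0.1400² + 0.0560² + 0.1960² + 0.1520² + 0.2200² + 0.2360² = 0.019600 + 0.003136 + 0.038416 + 0.023104 + 0.048400 + 0.055696 = 0.188352
B_bico = 1 / 0.188352 = 5.3092
Highest B → broadest niche (most generalist): Apis mellifera (B = 5.96).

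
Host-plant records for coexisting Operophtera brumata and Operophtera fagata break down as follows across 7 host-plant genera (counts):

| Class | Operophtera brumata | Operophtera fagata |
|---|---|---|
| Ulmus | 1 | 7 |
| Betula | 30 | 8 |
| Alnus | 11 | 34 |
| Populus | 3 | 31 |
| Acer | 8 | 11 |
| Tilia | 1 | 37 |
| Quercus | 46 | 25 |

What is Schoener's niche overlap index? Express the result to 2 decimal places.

0.45

Proportions for Operophtera brumata (n=100): 1/100=0.0100, 30/100=0.3000, 11/100=0.1100, 3/100=0.0300, 8/100=0.0800, 1/100=0.0100, 46/100=0.4600
Proportions for Operophtera fagata (n=153): 7/153=0.0458, 8/153=0.0523, 34/153=0.2222, 31/153=0.2026, 11/153=0.0719, 37/153=0.2418, 25/153=0.1634
Σ|p₁ᵢ − p₂ᵢ| = 0.0358 + 0.2477 + 0.1122 + 0.1726 + 0.0081 + 0.2318 + 0.2966 = 1.1048
D = 1 − ½ × 1.1048 = 1 − 0.55240 = 0.44760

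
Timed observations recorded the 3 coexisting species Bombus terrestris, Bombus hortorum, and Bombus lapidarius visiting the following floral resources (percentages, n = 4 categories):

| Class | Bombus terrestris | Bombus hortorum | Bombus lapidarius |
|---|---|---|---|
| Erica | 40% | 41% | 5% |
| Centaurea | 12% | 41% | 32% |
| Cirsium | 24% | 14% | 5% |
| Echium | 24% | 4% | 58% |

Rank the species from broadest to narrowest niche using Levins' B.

Bombus terrestris > Bombus hortorum > Bombus lapidarius

Convert percentages to proportions (divide by 100).
Σp_terrᵢ² = 0.40² + 0.12² + 0.24² + 0.24² = 0.1600 + 0.0144 + 0.0576 + 0.0576 = 0.2896
B_terr = 1 / 0.2896 = 3.4530
Σp_hortᵢ² = 0.41² + 0.41² + 0.14² + 0.04² = 0.1681 + 0.1681 + 0.0196 + 0.0016 = 0.3574
B_hort = 1 / 0.3574 = 2.7980
Σp_lapiᵢ² = 0.05² + 0.32² + 0.05² + 0.58² = 0.0025 + 0.1024 + 0.0025 + 0.3364 = 0.4438
B_lapi = 1 / 0.4438 = 2.2533
Ranking by B (broadest → narrowest): Bombus terrestris (3.45) > Bombus hortorum (2.80) > Bombus lapidarius (2.25)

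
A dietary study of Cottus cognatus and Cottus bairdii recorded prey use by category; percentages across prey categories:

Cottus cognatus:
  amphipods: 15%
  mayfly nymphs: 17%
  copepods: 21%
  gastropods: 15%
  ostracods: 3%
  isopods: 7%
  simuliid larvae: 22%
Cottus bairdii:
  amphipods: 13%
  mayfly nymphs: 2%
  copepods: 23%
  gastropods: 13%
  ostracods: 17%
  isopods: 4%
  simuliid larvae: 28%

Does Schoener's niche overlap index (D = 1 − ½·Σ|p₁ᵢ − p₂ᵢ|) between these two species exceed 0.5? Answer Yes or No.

Yes

Convert percentages to proportions (divide by 100).
Σ|p₁ᵢ − p₂ᵢ| = 0.02 + 0.15 + 0.02 + 0.02 + 0.14 + 0.03 + 0.06 = 0.44
D = 1 − ½ × 0.44 = 1 − 0.220 = 0.7800
D = 0.7800 > 0.5 → Yes.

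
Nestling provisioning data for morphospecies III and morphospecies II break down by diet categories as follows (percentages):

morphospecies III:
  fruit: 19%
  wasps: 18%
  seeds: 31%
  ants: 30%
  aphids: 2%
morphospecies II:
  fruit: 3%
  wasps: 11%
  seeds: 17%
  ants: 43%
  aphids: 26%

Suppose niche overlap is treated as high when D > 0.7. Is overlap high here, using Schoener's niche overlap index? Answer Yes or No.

No

Convert percentages to proportions (divide by 100).
Σ|p₁ᵢ − p₂ᵢ| = 0.16 + 0.07 + 0.14 + 0.13 + 0.24 = 0.74
D = 1 − ½ × 0.74 = 1 − 0.370 = 0.6300
D = 0.6300 < 0.7 → No.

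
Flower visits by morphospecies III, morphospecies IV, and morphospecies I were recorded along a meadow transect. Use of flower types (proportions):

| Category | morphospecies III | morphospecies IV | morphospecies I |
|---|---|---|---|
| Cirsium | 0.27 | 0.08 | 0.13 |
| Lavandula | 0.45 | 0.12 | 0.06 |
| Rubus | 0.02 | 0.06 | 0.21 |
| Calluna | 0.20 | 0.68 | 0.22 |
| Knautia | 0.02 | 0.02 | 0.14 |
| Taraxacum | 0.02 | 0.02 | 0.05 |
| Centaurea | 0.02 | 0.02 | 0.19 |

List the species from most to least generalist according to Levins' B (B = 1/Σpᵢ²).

morphospecies I > morphospecies III > morphospecies IV

Σp_IIIᵢ² = 0.27² + 0.45² + 0.02² + 0.20² + 0.02² + 0.02² + 0.02² = 0.0729 + 0.2025 + 0.0004 + 0.0400 + 0.0004 + 0.0004 + 0.0004 = 0.3170
B_III = 1 / 0.3170 = 3.1546
Σp_IVᵢ² = 0.08² + 0.12² + 0.06² + 0.68² + 0.02² + 0.02² + 0.02² = 0.0064 + 0.0144 + 0.0036 + 0.4624 + 0.0004 + 0.0004 + 0.0004 = 0.4880
B_IV = 1 / 0.4880 = 2.0492
Σp_Iᵢ² = 0.13² + 0.06² + 0.21² + 0.22² + 0.14² + 0.05² + 0.19² = 0.0169 + 0.0036 + 0.0441 + 0.0484 + 0.0196 + 0.0025 + 0.0361 = 0.1712
B_I = 1 / 0.1712 = 5.8411
Ranking by B (broadest → narrowest): morphospecies I (5.84) > morphospecies III (3.15) > morphospecies IV (2.05)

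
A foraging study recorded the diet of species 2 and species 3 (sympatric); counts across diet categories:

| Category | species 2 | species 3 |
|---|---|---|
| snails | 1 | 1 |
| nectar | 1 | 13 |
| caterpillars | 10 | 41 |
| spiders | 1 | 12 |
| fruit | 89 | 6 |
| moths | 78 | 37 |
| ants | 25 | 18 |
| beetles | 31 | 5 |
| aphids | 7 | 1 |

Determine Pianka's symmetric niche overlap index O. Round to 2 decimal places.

Proportions for species 2 (n=243): 1/243=0.0041, 1/243=0.0041, 10/243=0.0412, 1/243=0.0041, 89/243=0.3663, 78/243=0.3210, 25/243=0.1029, 31/243=0.1276, 7/243=0.0288
Proportions for species 3 (n=134): 1/134=0.0075, 13/134=0.0970, 41/134=0.3060, 12/134=0.0896, 6/134=0.0448, 37/134=0.2761, 18/134=0.1343, 5/134=0.0373, 1/134=0.0075
Σ p₁ᵢp₂ᵢ = 0.000031 + 0.000398 + 0.012607 + 0.000367 + 0.016410 + 0.088628 + 0.013819 + 0.004759 + 0.000216 = 0.137235
Σp_1ᵢ² = 0.0041² + 0.0041² + 0.0412² + 0.0041² + 0.3663² + 0.3210² + 0.1029² + 0.1276² + 0.0288² = 0.000017 + 0.000017 + 0.001697 + 0.000017 + 0.134176 + 0.103041 + 0.010588 + 0.016282 + 0.000829 = 0.266664
Σp_2ᵢ² = 0.0075² + 0.0970² + 0.3060² + 0.0896² + 0.0448² + 0.2761² + 0.1343² + 0.0373² + 0.0075² = 0.000056 + 0.009409 + 0.093636 + 0.008028 + 0.002007 + 0.076231 + 0.018036 + 0.001391 + 0.000056 = 0.208850
O = 0.137235 / √(0.266664 × 0.208850) = 0.137235 / 0.2359932 = 0.5815

0.58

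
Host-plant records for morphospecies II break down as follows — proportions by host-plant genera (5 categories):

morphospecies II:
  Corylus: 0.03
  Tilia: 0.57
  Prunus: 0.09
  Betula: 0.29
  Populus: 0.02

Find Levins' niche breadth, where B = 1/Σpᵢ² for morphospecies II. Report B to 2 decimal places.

Σpᵢ² = 0.03² + 0.57² + 0.09² + 0.29² + 0.02² = 0.0009 + 0.3249 + 0.0081 + 0.0841 + 0.0004 = 0.4184
B = 1 / 0.4184 = 2.3901

2.39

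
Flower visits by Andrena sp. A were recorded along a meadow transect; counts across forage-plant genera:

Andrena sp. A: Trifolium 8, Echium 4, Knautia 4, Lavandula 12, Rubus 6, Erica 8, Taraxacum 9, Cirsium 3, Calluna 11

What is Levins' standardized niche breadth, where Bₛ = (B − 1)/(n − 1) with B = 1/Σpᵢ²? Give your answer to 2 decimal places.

0.83

Proportions for Andrena sp. A (n=65): 8/65=0.1231, 4/65=0.0615, 4/65=0.0615, 12/65=0.1846, 6/65=0.0923, 8/65=0.1231, 9/65=0.1385, 3/65=0.0462, 11/65=0.1692
Σpᵢ² = 0.1231² + 0.0615² + 0.0615² + 0.1846² + 0.0923² + 0.1231² + 0.1385² + 0.0462² + 0.1692² = 0.015154 + 0.003782 + 0.003782 + 0.034077 + 0.008519 + 0.015154 + 0.019182 + 0.002134 + 0.028629 = 0.130413
B = 1 / 0.130413 = 7.6679
Bₛ = (B − 1)/(n − 1) = (7.6679 − 1)/(9 − 1) = 6.6679/8 = 0.8335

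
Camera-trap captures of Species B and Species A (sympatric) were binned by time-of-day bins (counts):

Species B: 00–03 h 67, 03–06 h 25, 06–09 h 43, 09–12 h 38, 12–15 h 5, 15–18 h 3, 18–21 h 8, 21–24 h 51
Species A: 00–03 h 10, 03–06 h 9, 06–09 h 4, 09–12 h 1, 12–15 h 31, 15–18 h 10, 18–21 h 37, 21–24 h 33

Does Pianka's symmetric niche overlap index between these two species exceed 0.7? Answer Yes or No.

No

Proportions for Species B (n=240): 67/240=0.2792, 25/240=0.1042, 43/240=0.1792, 38/240=0.1583, 5/240=0.0208, 3/240=0.0125, 8/240=0.0333, 51/240=0.2125
Proportions for Species A (n=135): 10/135=0.0741, 9/135=0.0667, 4/135=0.0296, 1/135=0.0074, 31/135=0.2296, 10/135=0.0741, 37/135=0.2741, 33/135=0.2444
Σ p₁ᵢp₂ᵢ = 0.020689 + 0.006950 + 0.005304 + 0.001171 + 0.004776 + 0.000926 + 0.009128 + 0.051935 = 0.100879
Σp_1ᵢ² = 0.2792² + 0.1042² + 0.1792² + 0.1583² + 0.0208² + 0.0125² + 0.0333² + 0.2125² = 0.077953 + 0.010858 + 0.032113 + 0.025059 + 0.000433 + 0.000156 + 0.001109 + 0.045156 = 0.192837
Σp_2ᵢ² = 0.0741² + 0.0667² + 0.0296² + 0.0074² + 0.2296² + 0.0741² + 0.2741² + 0.2444² = 0.005491 + 0.004449 + 0.000876 + 0.000055 + 0.052716 + 0.005491 + 0.075131 + 0.059731 = 0.203940
O = 0.100879 / √(0.192837 × 0.203940) = 0.100879 / 0.1983108 = 0.5087
O = 0.5087 < 0.7 → No.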